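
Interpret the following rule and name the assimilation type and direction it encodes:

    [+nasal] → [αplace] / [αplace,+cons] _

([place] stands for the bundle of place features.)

progressive place assimilation

The rule copies the place features (abbreviated [place]) from the environment onto the target, so the assimilating feature is place.
Since the environment is written before the underscore, the trigger precedes the target; the direction is progressive.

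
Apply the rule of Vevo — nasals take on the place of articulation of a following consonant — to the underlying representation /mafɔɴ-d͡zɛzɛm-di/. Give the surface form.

[mafɔnd͡zɛzɛndi]

/ɴ/ is a voiced uvular nasal. The following trigger /d͡z/ is alveolar, so /ɴ/ must become alveolar as well.
The voiced alveolar nasal is [n], so /ɴ/ → [n].
The same rule applies at the second boundary: /m/ → [n] next to /d/.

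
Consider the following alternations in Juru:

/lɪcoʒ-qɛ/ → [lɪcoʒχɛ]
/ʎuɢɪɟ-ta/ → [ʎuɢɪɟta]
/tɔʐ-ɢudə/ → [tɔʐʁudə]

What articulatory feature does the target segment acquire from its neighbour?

Underlying /q/ is realised as [χ] next to /ʒ/; /ʒ/ itself does not change.
/q/ is a stop while /ʒ/ is a fricative; the output [χ] is a fricative, matching the trigger — so the feature that spreads is manner.
Checking the remaining alternation: /ɢ/ → [ʁ] after /ʐ/ (stop → fricative, matching a fricative) — only manner changes, and always toward the preceding segment.
No alternation appears in [ʎuɢɪɟta]: there the adjacent consonants already agree in manner (/t/ and /ɟ/ are both stops), so this form is consistent with the same rule.

manner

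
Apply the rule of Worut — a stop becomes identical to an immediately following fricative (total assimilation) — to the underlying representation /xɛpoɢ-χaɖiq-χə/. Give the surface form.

[xɛpoχχaɖiχχə]

/ɢ/ is the segment targeted by the rule; it sits immediately before /χ/, so it assimilates completely and surfaces as [χ].
At the second juncture, /q/ likewise becomes [χ] adjacent to /χ/.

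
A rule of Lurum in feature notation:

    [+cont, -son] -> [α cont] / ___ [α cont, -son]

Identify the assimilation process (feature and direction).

The rule copies [cont] (continuancy) from the environment onto the target fricatives; since [±cont] encodes the stop/fricative manner contrast, the assimilating dimension is manner.
The conditioning segment sits to the right of the focus bar, meaning the trigger follows the segment that changes — regressive assimilation.

regressive manner assimilation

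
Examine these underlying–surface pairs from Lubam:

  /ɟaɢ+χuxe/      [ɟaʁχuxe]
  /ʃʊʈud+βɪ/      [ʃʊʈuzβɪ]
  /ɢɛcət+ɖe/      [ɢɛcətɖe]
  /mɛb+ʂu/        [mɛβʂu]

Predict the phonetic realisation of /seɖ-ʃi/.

The data show regressive manner assimilation: /ɢ/ → [ʁ] before /χ/; /d/ → [z] before /β/; /b/ → [β] before /ʂ/. In each pair only manner changes, matching the following consonant, while place and voice stay constant.
Nothing changes in [ɢɛcətɖe]: there the adjacent consonants already agree in manner (/t/ and /ɖ/ are both stops), so this form is consistent with the same rule.
The rule targets /ɖ/ (voiced retroflex stop), which sits before the trigger /ʃ/ (fricative).
Changing only its manner to fricative gives [ʐ] — the voiced retroflex fricative.

[seʐʃi]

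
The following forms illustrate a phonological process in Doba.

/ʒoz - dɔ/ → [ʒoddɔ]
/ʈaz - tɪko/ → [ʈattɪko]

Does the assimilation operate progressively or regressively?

Comparing underlying and surface forms, /z/ → [d] is the alternation; the neighbouring /d/ is constant.
The output [d] is identical to the trigger /d/ — every feature (place, manner, voicing) has been copied — so this is total assimilation.
The other form behaves the same way: /z/ → [t] before /t/ — in each case the output is a copy of the following consonant.
Since the segment that changes precedes the conditioning segment, the assimilation is regressive.

regressive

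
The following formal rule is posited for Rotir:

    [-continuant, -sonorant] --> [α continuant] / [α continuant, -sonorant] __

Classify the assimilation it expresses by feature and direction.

progressive manner assimilation

The shared variable α links the value of [continuant] on the target to that of the neighbouring obstruent. [continuant] distinguishes stops from fricatives — a manner-of-articulation feature — so this is manner assimilation.
Since the environment is written before the underscore, the trigger precedes the target; the direction is progressive.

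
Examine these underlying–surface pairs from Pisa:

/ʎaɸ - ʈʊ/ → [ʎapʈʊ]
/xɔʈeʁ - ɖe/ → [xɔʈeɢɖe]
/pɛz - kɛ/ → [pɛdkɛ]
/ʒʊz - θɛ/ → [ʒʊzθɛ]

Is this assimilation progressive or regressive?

The segment that alternates is /ɸ/, which surfaces as [p] when adjacent to /ʈ/.
/ɸ/ is a fricative while /ʈ/ is a stop; the output [p] is a stop, matching the trigger — so the feature that spreads is manner.
The same holds elsewhere in the data: /ʁ/ → [ɢ] before /ɖ/ (fricative → stop, matching a stop); /z/ → [d] before /k/ (fricative → stop, matching a stop) — only manner changes, and always toward the following segment.
No alternation appears in [ʒʊzθɛ]: there the adjacent consonants already agree in manner (/z/ and /θ/ are both fricatives), so this form is consistent with the same rule.
The trigger is the following segment, so the direction is regressive (anticipatory).

regressive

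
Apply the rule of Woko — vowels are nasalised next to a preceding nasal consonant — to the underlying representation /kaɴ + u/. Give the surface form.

/u/ sits next to the nasal /ɴ/ and is therefore nasalised to [ũ].

[kaɴũ]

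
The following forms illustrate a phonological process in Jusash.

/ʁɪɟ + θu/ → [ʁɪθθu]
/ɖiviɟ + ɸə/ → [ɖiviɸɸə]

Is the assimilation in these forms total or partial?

total assimilation

Underlying /ɟ/ is realised as [θ] next to /θ/; /θ/ itself does not change.
The output [θ] is identical to the trigger /θ/ — every feature (place, manner, voicing) has been copied — so this is total assimilation.
The remaining alternation confirms this: /ɟ/ → [ɸ] before /ɸ/ — in each case the output is a copy of the following consonant.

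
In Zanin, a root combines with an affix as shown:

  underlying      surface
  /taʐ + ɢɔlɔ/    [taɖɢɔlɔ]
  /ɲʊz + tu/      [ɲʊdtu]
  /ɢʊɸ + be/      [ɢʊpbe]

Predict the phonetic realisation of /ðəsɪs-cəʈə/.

[ðəsɪtcəʈə]

The data show regressive manner assimilation: /ʐ/ → [ɖ] before /ɢ/; /z/ → [d] before /t/; /ɸ/ → [p] before /b/. In each pair only manner changes, matching the following consonant, while place and voice stay constant.
/s/ is a voiceless alveolar fricative. The following trigger /c/ is a stop, so /s/ must become a stop as well.
The voiceless alveolar stop is [t], so /s/ → [t].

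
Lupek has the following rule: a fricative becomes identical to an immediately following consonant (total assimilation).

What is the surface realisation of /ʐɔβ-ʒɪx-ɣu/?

/β/ is the segment targeted by the rule; it sits immediately before /ʒ/, so it assimilates completely and surfaces as [ʒ].
The same rule applies at the second boundary: /x/ → [ɣ] next to /ɣ/.

[ʐɔʒʒɪɣɣu]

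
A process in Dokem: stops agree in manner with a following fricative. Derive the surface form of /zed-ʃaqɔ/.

[zezʃaqɔ]

/d/ is a voiced alveolar stop. The following trigger /ʃ/ is a fricative, so /d/ must become a fricative as well.
A voiced alveolar fricative is [z], so the surface segment is [z].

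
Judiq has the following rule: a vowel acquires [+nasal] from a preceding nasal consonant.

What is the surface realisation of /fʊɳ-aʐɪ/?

[fʊɳãʐɪ]

/a/ sits next to the nasal /ɳ/ and is therefore nasalised to [ã].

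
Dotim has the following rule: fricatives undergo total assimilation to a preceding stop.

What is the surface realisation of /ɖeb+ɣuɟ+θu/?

[ɖebbuɟɟu]

/ɣ/ is the segment targeted by the rule; it sits immediately after /b/, so it assimilates completely and surfaces as [b].
At the second juncture, /θ/ likewise becomes [ɟ] adjacent to /ɟ/.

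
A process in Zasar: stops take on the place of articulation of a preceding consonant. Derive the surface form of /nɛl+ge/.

[nɛlde]

/g/ is a voiced velar stop. The preceding trigger /l/ is alveolar, so /g/ must become alveolar as well.
A voiced alveolar stop is [d], so the surface segment is [d].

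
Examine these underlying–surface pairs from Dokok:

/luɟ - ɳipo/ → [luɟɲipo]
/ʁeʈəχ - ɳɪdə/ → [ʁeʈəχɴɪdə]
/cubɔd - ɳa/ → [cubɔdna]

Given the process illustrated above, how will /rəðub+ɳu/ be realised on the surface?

The data show progressive place assimilation: /ɳ/ → [ɲ] after /ɟ/; /ɳ/ → [ɴ] after /χ/; /ɳ/ → [n] after /d/. In each pair only place changes, matching the preceding consonant, while manner and voice stay constant.
The rule targets /ɳ/ (voiced retroflex nasal), which sits after the trigger /b/ (bilabial).
Changing only its place to bilabial gives [m] — the voiced bilabial nasal.

[rəðubmu]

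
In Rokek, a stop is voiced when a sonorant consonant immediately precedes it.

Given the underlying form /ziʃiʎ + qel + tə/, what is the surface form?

/q/ is a voiceless uvular stop. The preceding trigger /ʎ/ is voiced, so /q/ must become voiced as well.
A voiced uvular stop is [ɢ], so the surface segment is [ɢ].
The same rule applies at the second boundary: /t/ → [d] next to /l/.

[ziʃiʎɢeldə]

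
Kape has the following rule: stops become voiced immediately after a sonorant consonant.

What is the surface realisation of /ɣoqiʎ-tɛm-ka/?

/t/ is a voiceless alveolar stop. The preceding trigger /ʎ/ is voiced, so /t/ must become voiced as well.
A voiced alveolar stop is [d], so the surface segment is [d].
At the second juncture, /k/ likewise becomes [g] adjacent to /m/.

[ɣoqiʎdɛmga]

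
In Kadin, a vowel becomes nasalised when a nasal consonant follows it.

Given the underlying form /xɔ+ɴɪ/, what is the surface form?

/ɔ/ sits next to the nasal /ɴ/ and is therefore nasalised to [ɔ̃].

[xɔ̃ɴɪ]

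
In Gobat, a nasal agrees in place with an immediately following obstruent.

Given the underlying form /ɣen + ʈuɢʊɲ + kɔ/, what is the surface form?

[ɣeɳʈuɢʊŋkɔ]

The rule targets /n/ (voiced alveolar nasal), which sits before the trigger /ʈ/ (retroflex).
Changing only its place to retroflex gives [ɳ] — the voiced retroflex nasal.
At the second juncture, /ɲ/ likewise becomes [ŋ] adjacent to /k/.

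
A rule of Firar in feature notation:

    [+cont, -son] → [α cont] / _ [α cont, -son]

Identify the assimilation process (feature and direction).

regressive manner assimilation

The shared variable α links the value of [cont] on the target to that of the neighbouring obstruent. [cont] distinguishes stops from fricatives — a manner-of-articulation feature — so this is manner assimilation.
Since the environment is written after the underscore, the trigger follows the target; the direction is regressive.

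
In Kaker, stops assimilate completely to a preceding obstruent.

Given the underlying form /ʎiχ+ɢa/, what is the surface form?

/ɢ/ is the segment targeted by the rule; it sits immediately after /χ/, so it assimilates completely and surfaces as [χ].

[ʎiχχa]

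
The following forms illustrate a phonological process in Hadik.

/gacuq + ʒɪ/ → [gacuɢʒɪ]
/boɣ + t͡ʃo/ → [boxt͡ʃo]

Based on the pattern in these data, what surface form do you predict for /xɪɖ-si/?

[xɪʈsi]

The data show regressive voicing assimilation: /q/ → [ɢ] before /ʒ/; /ɣ/ → [x] before /t͡ʃ/. In each pair only voicing changes, matching the following consonant, while place and manner stay constant.
/ɖ/ is a voiced retroflex stop. The following trigger /s/ is voiceless, so /ɖ/ must become voiceless as well.
A voiceless retroflex stop is [ʈ], so the surface segment is [ʈ].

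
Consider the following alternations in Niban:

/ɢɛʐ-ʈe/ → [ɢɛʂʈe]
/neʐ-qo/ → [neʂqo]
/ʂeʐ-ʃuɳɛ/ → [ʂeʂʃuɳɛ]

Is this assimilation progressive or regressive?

Comparing underlying and surface forms, /ʐ/ → [ʂ] is the alternation; the neighbouring /ʈ/ is constant.
The change voiced → voiceless matches the voicing of the following /ʈ/, identifying this as voicing assimilation.
The same holds elsewhere in the data: /ʐ/ → [ʂ] before /q/ (voiced → voiceless, matching voiceless); /ʐ/ → [ʂ] before /ʃ/ (voiced → voiceless, matching voiceless) — only voicing changes, and always toward the following segment.
Since the segment that changes precedes the conditioning segment, the assimilation is regressive.

regressive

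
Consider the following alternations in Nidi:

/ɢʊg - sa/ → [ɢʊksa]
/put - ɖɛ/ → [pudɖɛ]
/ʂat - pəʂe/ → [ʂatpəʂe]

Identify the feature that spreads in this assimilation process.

Underlying /g/ is realised as [k] next to /s/; /s/ itself does not change.
/g/ is voiced while /s/ is voiceless; the output [k] is voiceless, matching the trigger — so the feature that spreads is voicing.
The same holds elsewhere in the data: /t/ → [d] before /ɖ/ (voiceless → voiced, matching voiced) — only voicing changes, and always toward the following segment.
No alternation appears in [ʂatpəʂe]: there the adjacent consonants already agree in voicing (/t/ and /p/ are both voiceless), so this form is consistent with the same rule.

voicing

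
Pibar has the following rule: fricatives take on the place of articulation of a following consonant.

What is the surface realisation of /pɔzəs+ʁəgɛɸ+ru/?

[pɔzəχʁəgɛsru]

/s/ is a voiceless alveolar fricative. The following trigger /ʁ/ is uvular, so /s/ must become uvular as well.
Changing only its place to uvular gives [χ] — the voiceless uvular fricative.
The same rule applies at the second boundary: /ɸ/ → [s] next to /r/.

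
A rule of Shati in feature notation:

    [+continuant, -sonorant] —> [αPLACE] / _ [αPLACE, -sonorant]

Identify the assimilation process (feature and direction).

regressive place assimilation

The rule copies the place features (abbreviated [PLACE]) from the environment onto the target, so the assimilating feature is place.
The conditioning segment sits to the right of the focus bar, meaning the trigger follows the segment that changes — regressive assimilation.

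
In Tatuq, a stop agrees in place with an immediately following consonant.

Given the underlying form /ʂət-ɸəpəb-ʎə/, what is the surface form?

/t/ is a voiceless alveolar stop. The following trigger /ɸ/ is bilabial, so /t/ must become bilabial as well.
The voiceless bilabial stop is [p], so /t/ → [p].
At the second juncture, /b/ likewise becomes [ɟ] adjacent to /ʎ/.

[ʂəpɸəpəɟʎə]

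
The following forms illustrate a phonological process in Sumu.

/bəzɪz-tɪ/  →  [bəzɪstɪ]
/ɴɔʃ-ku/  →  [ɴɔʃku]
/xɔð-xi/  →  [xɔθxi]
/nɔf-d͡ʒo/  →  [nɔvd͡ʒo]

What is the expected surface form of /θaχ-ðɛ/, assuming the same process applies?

The data show regressive voicing assimilation: /z/ → [s] before /t/; /ð/ → [θ] before /x/; /f/ → [v] before /d͡ʒ/. In each pair only voicing changes, matching the following consonant, while place and manner stay constant.
Nothing changes in [ɴɔʃku]: there the adjacent consonants already agree in voicing (/ʃ/ and /k/ are both voiceless), so this form is consistent with the same rule.
The rule targets /χ/ (voiceless uvular fricative), which sits before the trigger /ð/ (voiced).
A voiced uvular fricative is [ʁ], so the surface segment is [ʁ].

[θaʁðɛ]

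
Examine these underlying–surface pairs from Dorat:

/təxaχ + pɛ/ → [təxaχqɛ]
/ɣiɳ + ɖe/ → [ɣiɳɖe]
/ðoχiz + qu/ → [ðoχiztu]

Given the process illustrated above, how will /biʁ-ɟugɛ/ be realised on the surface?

[biʁɢugɛ]

The data show progressive place assimilation: /p/ → [q] after /χ/; /q/ → [t] after /z/. In each pair only place changes, matching the preceding consonant, while manner and voice stay constant.
Nothing changes in [ɣiɳɖe]: there the adjacent consonants already agree in place (/ɖ/ and /ɳ/ are both retroflex), so this form is consistent with the same rule.
/ɟ/ is a voiced palatal stop. The preceding trigger /ʁ/ is uvular, so /ɟ/ must become uvular as well.
The voiced uvular stop is [ɢ], so /ɟ/ → [ɢ].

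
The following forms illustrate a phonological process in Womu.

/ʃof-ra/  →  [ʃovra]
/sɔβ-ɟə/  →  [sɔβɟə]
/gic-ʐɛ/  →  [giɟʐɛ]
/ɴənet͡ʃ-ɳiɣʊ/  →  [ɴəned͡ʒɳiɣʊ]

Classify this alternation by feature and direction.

Underlying /f/ is realised as [v] next to /r/; /r/ itself does not change.
/f/ is voiceless while /r/ is voiced; the output [v] is voiced, matching the trigger — so the feature that spreads is voicing.
Place and manner are unchanged, so the assimilation is partial, not total.
The other alternating forms pattern the same way: /c/ → [ɟ] before /ʐ/ (voiceless → voiced, matching voiced); /t͡ʃ/ → [d͡ʒ] before /ɳ/ (voiceless → voiced, matching voiced) — only voicing changes, and always toward the following segment.
Nothing changes in [sɔβɟə]: there the adjacent consonants already agree in voicing (/β/ and /ɟ/ are both voiced), so this form is consistent with the same rule.
The trigger is the following segment, so the direction is regressive (anticipatory).

regressive voicing assimilation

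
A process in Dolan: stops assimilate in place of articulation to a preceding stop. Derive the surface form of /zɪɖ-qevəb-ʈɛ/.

/q/ is a voiceless uvular stop. The preceding trigger /ɖ/ is retroflex, so /q/ must become retroflex as well.
Changing only its place to retroflex gives [ʈ] — the voiceless retroflex stop.
At the second juncture, /ʈ/ likewise becomes [p] adjacent to /b/.

[zɪɖʈevəbpɛ]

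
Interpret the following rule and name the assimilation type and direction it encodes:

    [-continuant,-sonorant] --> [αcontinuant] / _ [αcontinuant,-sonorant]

The shared variable α links the value of [continuant] on the target to that of the neighbouring obstruent. [continuant] distinguishes stops from fricatives — a manner-of-articulation feature — so this is manner assimilation.
The conditioning segment sits to the right of the focus bar, meaning the trigger follows the segment that changes — regressive assimilation.

regressive manner assimilation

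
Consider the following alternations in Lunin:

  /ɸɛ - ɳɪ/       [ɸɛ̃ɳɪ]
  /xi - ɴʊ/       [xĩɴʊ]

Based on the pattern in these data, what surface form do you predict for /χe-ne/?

The data show regressive nasality assimilation (vowel nasalisation): /ɛ/ → [ɛ̃] before /ɳ/; /i/ → [ĩ] before /ɴ/ — a vowel is nasalised by an immediately following nasal consonant.
/e/ sits next to the nasal /n/ and is therefore nasalised to [ẽ].

[χẽne]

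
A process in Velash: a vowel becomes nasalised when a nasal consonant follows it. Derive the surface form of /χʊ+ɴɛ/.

[χʊ̃ɴɛ]

/ʊ/ sits next to the nasal /ɴ/ and is therefore nasalised to [ʊ̃].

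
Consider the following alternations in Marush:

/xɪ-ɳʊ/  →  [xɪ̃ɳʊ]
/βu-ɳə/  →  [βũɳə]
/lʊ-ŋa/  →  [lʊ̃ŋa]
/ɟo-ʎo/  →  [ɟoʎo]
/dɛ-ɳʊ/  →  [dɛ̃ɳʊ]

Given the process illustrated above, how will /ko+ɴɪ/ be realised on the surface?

[kõɴɪ]

The data show regressive nasality assimilation (vowel nasalisation): /ɪ/ → [ɪ̃] before /ɳ/; /u/ → [ũ] before /ɳ/; /ʊ/ → [ʊ̃] before /ŋ/; /ɛ/ → [ɛ̃] before /ɳ/ — a vowel is nasalised by an immediately following nasal consonant.
No change occurs in [ɟoʎo] because the vowel at the boundary is adjacent to an oral consonant, not a nasal (/o/ next to /ʎ/).
The vowel /o/ is adjacent to the following nasal /ɴ/, so it acquires [+nasal] and surfaces as [õ].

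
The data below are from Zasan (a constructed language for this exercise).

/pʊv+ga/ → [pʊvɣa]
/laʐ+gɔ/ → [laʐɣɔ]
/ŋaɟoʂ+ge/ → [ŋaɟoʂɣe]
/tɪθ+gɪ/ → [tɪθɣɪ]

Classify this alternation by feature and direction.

Comparing underlying and surface forms, /g/ → [ɣ] is the alternation; the neighbouring /v/ is constant.
The change stop → fricative matches the manner of the preceding /v/, identifying this as manner assimilation.
Place and voice are unchanged, so the assimilation is partial, not total.
Checking the remaining alternations: /g/ → [ɣ] after /ʐ/ (stop → fricative, matching a fricative); /g/ → [ɣ] after /ʂ/ (stop → fricative, matching a fricative); /g/ → [ɣ] after /θ/ (stop → fricative, matching a fricative) — only manner changes, and always toward the preceding segment.
The trigger is the preceding segment, so the direction is progressive (perseverative).

progressive manner assimilation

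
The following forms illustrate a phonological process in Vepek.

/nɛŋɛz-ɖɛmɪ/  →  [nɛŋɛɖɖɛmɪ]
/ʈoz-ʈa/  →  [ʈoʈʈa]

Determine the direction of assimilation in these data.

regressive

Comparing underlying and surface forms, /z/ → [ɖ] is the alternation; the neighbouring /ɖ/ is constant.
The output [ɖ] is identical to the trigger /ɖ/ — every feature (place, manner, voicing) has been copied — so this is total assimilation.
The remaining alternation confirms this: /z/ → [ʈ] before /ʈ/ — in each case the output is a copy of the following consonant.
Since the segment that changes precedes the conditioning segment, the assimilation is regressive.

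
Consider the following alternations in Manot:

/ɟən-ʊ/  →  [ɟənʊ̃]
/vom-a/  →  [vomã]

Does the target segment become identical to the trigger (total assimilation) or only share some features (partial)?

partial assimilation

The vowel /ʊ/ surfaces as nasalised [ʊ̃] next to the preceding nasal /n/ — it has acquired the [+nasal] feature of its neighbour.
Likewise in the remaining data: /a/ → [ã] after /m/ — each time a vowel is nasalised next to a preceding nasal.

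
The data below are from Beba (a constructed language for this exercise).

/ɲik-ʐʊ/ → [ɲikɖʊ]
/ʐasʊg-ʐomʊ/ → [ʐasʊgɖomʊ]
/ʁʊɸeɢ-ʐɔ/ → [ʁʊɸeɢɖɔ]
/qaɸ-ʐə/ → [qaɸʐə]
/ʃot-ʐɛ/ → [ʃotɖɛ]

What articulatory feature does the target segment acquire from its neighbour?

Underlying /ʐ/ is realised as [ɖ] next to /k/; /k/ itself does not change.
The change fricative → stop matches the manner of the preceding /k/, identifying this as manner assimilation.
The same holds elsewhere in the data: /ʐ/ → [ɖ] after /g/ (fricative → stop, matching a stop); /ʐ/ → [ɖ] after /ɢ/ (fricative → stop, matching a stop); /ʐ/ → [ɖ] after /t/ (fricative → stop, matching a stop) — only manner changes, and always toward the preceding segment.
Nothing changes in [qaɸʐə]: there the adjacent consonants already agree in manner (/ʐ/ and /ɸ/ are both fricatives), so this form is consistent with the same rule.

manner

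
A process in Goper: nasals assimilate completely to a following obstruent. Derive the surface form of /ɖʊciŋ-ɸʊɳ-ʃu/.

[ɖʊciɸɸʊʃʃu]

/ŋ/ is the segment targeted by the rule; it sits immediately before /ɸ/, so it assimilates completely and surfaces as [ɸ].
At the second juncture, /ɳ/ likewise becomes [ʃ] adjacent to /ʃ/.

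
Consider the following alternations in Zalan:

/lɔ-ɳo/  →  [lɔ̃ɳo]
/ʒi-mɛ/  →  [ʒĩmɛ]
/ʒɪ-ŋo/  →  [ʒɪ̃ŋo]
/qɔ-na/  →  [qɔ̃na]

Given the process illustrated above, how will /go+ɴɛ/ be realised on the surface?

The data show regressive nasality assimilation (vowel nasalisation): /ɔ/ → [ɔ̃] before /ɳ/; /i/ → [ĩ] before /m/; /ɪ/ → [ɪ̃] before /ŋ/; /ɔ/ → [ɔ̃] before /n/ — a vowel is nasalised by an immediately following nasal consonant.
/o/ sits next to the nasal /ɴ/ and is therefore nasalised to [õ].

[gõɴɛ]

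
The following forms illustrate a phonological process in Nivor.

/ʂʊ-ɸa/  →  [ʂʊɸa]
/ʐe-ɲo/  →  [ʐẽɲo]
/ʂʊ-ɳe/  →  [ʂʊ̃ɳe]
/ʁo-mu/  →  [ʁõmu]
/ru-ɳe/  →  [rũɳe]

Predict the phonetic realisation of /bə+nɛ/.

The data show regressive nasality assimilation (vowel nasalisation): /e/ → [ẽ] before /ɲ/; /ʊ/ → [ʊ̃] before /ɳ/; /o/ → [õ] before /m/; /u/ → [ũ] before /ɳ/ — a vowel is nasalised by an immediately following nasal consonant.
No change occurs in [ʂʊɸa] because the vowel at the boundary is adjacent to an oral consonant, not a nasal (/ʊ/ next to /ɸ/).
The vowel /ə/ is adjacent to the following nasal /n/, so it acquires [+nasal] and surfaces as [ə̃].

[bə̃nɛ]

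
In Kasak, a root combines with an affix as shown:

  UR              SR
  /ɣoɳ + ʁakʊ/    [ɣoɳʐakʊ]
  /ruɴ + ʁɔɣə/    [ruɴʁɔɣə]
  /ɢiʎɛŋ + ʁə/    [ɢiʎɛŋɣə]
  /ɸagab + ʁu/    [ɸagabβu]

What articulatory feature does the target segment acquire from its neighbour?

place

The segment that alternates is /ʁ/, which surfaces as [ʐ] when adjacent to /ɳ/.
/ʁ/ is uvular while /ɳ/ is retroflex; the output [ʐ] is retroflex, matching the trigger — so the feature that spreads is place.
Checking the remaining alternations: /ʁ/ → [ɣ] after /ŋ/ (uvular → velar, matching velar); /ʁ/ → [β] after /b/ (uvular → bilabial, matching bilabial) — only place changes, and always toward the preceding segment.
No alternation appears in [ruɴʁɔɣə]: there the adjacent consonants already agree in place (/ʁ/ and /ɴ/ are both uvular), so this form is consistent with the same rule.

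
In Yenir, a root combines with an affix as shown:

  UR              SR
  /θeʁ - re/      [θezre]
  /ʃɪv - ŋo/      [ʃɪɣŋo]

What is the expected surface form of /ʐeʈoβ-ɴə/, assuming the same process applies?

The data show regressive place assimilation: /ʁ/ → [z] before /r/; /v/ → [ɣ] before /ŋ/. In each pair only place changes, matching the following consonant, while manner and voice stay constant.
The rule targets /β/ (voiced bilabial fricative), which sits before the trigger /ɴ/ (uvular).
A voiced uvular fricative is [ʁ], so the surface segment is [ʁ].

[ʐeʈoʁɴə]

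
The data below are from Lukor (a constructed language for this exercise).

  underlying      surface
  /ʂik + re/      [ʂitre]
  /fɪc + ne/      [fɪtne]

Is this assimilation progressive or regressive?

regressive

Underlying /k/ is realised as [t] next to /r/; /r/ itself does not change.
/k/ is velar while /r/ is alveolar; the output [t] is alveolar, matching the trigger — so the feature that spreads is place.
The same holds elsewhere in the data: /c/ → [t] before /n/ (palatal → alveolar, matching alveolar) — only place changes, and always toward the following segment.
The trigger is the following segment, so the direction is regressive (anticipatory).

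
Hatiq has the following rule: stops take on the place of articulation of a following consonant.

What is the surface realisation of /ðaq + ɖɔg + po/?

[ðaʈɖɔbpo]

The rule targets /q/ (voiceless uvular stop), which sits before the trigger /ɖ/ (retroflex).
The voiceless retroflex stop is [ʈ], so /q/ → [ʈ].
The same rule applies at the second boundary: /g/ → [b] next to /p/.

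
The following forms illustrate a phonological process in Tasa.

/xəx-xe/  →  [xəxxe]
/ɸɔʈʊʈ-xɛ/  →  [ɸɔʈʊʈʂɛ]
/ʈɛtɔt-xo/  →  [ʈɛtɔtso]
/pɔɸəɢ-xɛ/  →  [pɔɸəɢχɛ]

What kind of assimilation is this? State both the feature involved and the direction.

The segment that alternates is /x/, which surfaces as [ʂ] when adjacent to /ʈ/.
/x/ is velar while /ʈ/ is retroflex; the output [ʂ] is retroflex, matching the trigger — so the feature that spreads is place.
Manner and voice are unchanged, so the assimilation is partial, not total.
The same holds elsewhere in the data: /x/ → [s] after /t/ (velar → alveolar, matching alveolar); /x/ → [χ] after /ɢ/ (velar → uvular, matching uvular) — only place changes, and always toward the preceding segment.
Nothing changes in [xəxxe]: there the adjacent consonants already agree in place (/x/ and /x/ are both velar), so this form is consistent with the same rule.
Since the segment that changes follows the conditioning segment, the assimilation is progressive.

progressive place assimilation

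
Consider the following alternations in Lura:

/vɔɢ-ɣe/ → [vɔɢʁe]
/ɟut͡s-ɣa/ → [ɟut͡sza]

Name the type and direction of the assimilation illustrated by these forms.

Comparing underlying and surface forms, /ɣ/ → [ʁ] is the alternation; the neighbouring /ɢ/ is constant.
The change velar → uvular matches the place of the preceding /ɢ/, identifying this as place assimilation.
Manner and voice are unchanged, so the assimilation is partial, not total.
The same holds elsewhere in the data: /ɣ/ → [z] after /t͡s/ (velar → alveolar, matching alveolar) — only place changes, and always toward the preceding segment.
Since the segment that changes follows the conditioning segment, the assimilation is progressive.

progressive place assimilation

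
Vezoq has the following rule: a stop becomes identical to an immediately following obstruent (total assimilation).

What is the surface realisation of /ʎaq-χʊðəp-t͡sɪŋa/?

/q/ is the segment targeted by the rule; it sits immediately before /χ/, so it assimilates completely and surfaces as [χ].
At the second juncture, /p/ likewise becomes [t͡s] adjacent to /t͡s/.

[ʎaχχʊðət͡st͡sɪŋa]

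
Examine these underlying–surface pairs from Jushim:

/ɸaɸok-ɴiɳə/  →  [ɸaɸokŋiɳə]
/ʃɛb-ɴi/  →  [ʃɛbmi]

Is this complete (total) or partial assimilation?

The segment that alternates is /ɴ/, which surfaces as [ŋ] when adjacent to /k/.
The change uvular → velar matches the place of the preceding /k/, identifying this as place assimilation.
Manner and voice are unchanged, so the assimilation is partial, not total.
The other alternating form patterns the same way: /ɴ/ → [m] after /b/ (uvular → bilabial, matching bilabial) — only place changes, and always toward the preceding segment.

partial assimilation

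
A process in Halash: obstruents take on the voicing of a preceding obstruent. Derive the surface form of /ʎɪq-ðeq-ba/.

[ʎɪqθeqpa]

/ð/ is a voiced dental fricative. The preceding trigger /q/ is voiceless, so /ð/ must become voiceless as well.
Changing only its voicing to voiceless gives [θ] — the voiceless dental fricative.
The same rule applies at the second boundary: /b/ → [p] next to /q/.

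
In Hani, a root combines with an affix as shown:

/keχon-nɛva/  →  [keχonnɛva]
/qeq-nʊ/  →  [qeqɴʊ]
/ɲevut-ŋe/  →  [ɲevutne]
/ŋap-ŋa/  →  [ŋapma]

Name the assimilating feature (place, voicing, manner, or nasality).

Underlying /n/ is realised as [ɴ] next to /q/; /q/ itself does not change.
The change alveolar → uvular matches the place of the preceding /q/, identifying this as place assimilation.
The same holds elsewhere in the data: /ŋ/ → [n] after /t/ (velar → alveolar, matching alveolar); /ŋ/ → [m] after /p/ (velar → bilabial, matching bilabial) — only place changes, and always toward the preceding segment.
No alternation appears in [keχonnɛva]: there the adjacent consonants already agree in place (/n/ and /n/ are both alveolar), so this form is consistent with the same rule.

place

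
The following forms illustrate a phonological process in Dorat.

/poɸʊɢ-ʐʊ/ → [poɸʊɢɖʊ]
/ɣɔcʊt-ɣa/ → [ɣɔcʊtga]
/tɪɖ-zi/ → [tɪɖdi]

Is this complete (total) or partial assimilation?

partial assimilation

Underlying /ʐ/ is realised as [ɖ] next to /ɢ/; /ɢ/ itself does not change.
The change fricative → stop matches the manner of the preceding /ɢ/, identifying this as manner assimilation.
Place and voice are unchanged, so the assimilation is partial, not total.
The same holds elsewhere in the data: /ɣ/ → [g] after /t/ (fricative → stop, matching a stop); /z/ → [d] after /ɖ/ (fricative → stop, matching a stop) — only manner changes, and always toward the preceding segment.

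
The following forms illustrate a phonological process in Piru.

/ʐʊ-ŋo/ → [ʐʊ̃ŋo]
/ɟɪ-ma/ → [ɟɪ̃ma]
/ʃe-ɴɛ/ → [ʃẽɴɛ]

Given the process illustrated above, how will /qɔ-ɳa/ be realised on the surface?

The data show regressive nasality assimilation (vowel nasalisation): /ʊ/ → [ʊ̃] before /ŋ/; /ɪ/ → [ɪ̃] before /m/; /e/ → [ẽ] before /ɴ/ — a vowel is nasalised by an immediately following nasal consonant.
/ɔ/ sits next to the nasal /ɳ/ and is therefore nasalised to [ɔ̃].

[qɔ̃ɳa]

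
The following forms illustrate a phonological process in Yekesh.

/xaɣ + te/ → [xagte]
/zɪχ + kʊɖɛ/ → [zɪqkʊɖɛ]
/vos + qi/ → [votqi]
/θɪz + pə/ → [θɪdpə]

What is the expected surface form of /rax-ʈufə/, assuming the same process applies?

[rakʈufə]

The data show regressive manner assimilation: /ɣ/ → [g] before /t/; /χ/ → [q] before /k/; /s/ → [t] before /q/; /z/ → [d] before /p/. In each pair only manner changes, matching the following consonant, while place and voice stay constant.
The rule targets /x/ (voiceless velar fricative), which sits before the trigger /ʈ/ (stop).
Changing only its manner to stop gives [k] — the voiceless velar stop.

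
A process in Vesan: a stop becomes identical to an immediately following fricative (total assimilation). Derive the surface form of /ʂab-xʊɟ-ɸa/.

[ʂaxxʊɸɸa]

/b/ is the segment targeted by the rule; it sits immediately before /x/, so it assimilates completely and surfaces as [x].
The same rule applies at the second boundary: /ɟ/ → [ɸ] next to /ɸ/.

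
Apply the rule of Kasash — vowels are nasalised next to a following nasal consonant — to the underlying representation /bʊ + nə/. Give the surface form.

/ʊ/ sits next to the nasal /n/ and is therefore nasalised to [ʊ̃].

[bʊ̃nə]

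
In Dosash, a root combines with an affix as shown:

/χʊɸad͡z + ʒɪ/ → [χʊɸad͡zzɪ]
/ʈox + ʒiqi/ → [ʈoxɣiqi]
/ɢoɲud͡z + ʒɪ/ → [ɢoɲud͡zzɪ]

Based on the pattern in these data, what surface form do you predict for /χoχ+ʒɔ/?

[χoχʁɔ]

The data show progressive place assimilation: /ʒ/ → [z] after /d͡z/; /ʒ/ → [ɣ] after /x/. In each pair only place changes, matching the preceding consonant, while manner and voice stay constant.
The rule targets /ʒ/ (voiced postalveolar fricative), which sits after the trigger /χ/ (uvular).
The voiced uvular fricative is [ʁ], so /ʒ/ → [ʁ].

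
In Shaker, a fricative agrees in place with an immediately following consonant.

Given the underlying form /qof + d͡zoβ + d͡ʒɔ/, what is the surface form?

/f/ is a voiceless labiodental fricative. The following trigger /d͡z/ is alveolar, so /f/ must become alveolar as well.
Changing only its place to alveolar gives [s] — the voiceless alveolar fricative.
The same rule applies at the second boundary: /β/ → [ʒ] next to /d͡ʒ/.

[qosd͡zoʒd͡ʒɔ]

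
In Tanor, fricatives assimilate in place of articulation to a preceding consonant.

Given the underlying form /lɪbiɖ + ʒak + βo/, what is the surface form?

[lɪbiɖʐakɣo]

/ʒ/ is a voiced postalveolar fricative. The preceding trigger /ɖ/ is retroflex, so /ʒ/ must become retroflex as well.
A voiced retroflex fricative is [ʐ], so the surface segment is [ʐ].
At the second juncture, /β/ likewise becomes [ɣ] adjacent to /k/.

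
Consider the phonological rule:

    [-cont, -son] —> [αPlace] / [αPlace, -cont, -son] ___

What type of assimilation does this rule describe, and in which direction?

The rule copies the place features (abbreviated [Place]) from the environment onto the target, so the assimilating feature is place.
Since the environment is written before the underscore, the trigger precedes the target; the direction is progressive.

progressive place assimilation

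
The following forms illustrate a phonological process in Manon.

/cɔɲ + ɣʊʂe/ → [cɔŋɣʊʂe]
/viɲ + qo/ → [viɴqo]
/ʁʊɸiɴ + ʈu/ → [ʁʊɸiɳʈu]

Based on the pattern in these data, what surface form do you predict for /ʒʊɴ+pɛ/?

[ʒʊmpɛ]

The data show regressive place assimilation: /ɲ/ → [ŋ] before /ɣ/; /ɲ/ → [ɴ] before /q/; /ɴ/ → [ɳ] before /ʈ/. In each pair only place changes, matching the following consonant, while manner and voice stay constant.
The rule targets /ɴ/ (voiced uvular nasal), which sits before the trigger /p/ (bilabial).
Changing only its place to bilabial gives [m] — the voiced bilabial nasal.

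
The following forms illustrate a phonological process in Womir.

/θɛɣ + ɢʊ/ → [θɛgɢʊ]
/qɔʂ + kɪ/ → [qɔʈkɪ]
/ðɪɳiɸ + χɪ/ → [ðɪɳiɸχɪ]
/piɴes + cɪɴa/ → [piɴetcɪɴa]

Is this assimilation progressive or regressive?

regressive

The segment that alternates is /ɣ/, which surfaces as [g] when adjacent to /ɢ/.
/ɣ/ is a fricative while /ɢ/ is a stop; the output [g] is a stop, matching the trigger — so the feature that spreads is manner.
The other alternating forms pattern the same way: /ʂ/ → [ʈ] before /k/ (fricative → stop, matching a stop); /s/ → [t] before /c/ (fricative → stop, matching a stop) — only manner changes, and always toward the following segment.
Nothing changes in [ðɪɳiɸχɪ]: there the adjacent consonants already agree in manner (/ɸ/ and /χ/ are both fricatives), so this form is consistent with the same rule.
Since the segment that changes precedes the conditioning segment, the assimilation is regressive.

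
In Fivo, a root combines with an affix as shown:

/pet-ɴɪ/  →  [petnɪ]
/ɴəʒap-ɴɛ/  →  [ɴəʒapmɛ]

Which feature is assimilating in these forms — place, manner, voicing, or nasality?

Comparing underlying and surface forms, /ɴ/ → [n] is the alternation; the neighbouring /t/ is constant.
/ɴ/ is uvular while /t/ is alveolar; the output [n] is alveolar, matching the trigger — so the feature that spreads is place.
The other alternating form patterns the same way: /ɴ/ → [m] after /p/ (uvular → bilabial, matching bilabial) — only place changes, and always toward the preceding segment.

place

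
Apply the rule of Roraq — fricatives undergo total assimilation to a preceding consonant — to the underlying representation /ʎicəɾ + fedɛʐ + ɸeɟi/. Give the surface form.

/f/ is the segment targeted by the rule; it sits immediately after /ɾ/, so it assimilates completely and surfaces as [ɾ].
At the second juncture, /ɸ/ likewise becomes [ʐ] adjacent to /ʐ/.

[ʎicəɾɾedɛʐʐeɟi]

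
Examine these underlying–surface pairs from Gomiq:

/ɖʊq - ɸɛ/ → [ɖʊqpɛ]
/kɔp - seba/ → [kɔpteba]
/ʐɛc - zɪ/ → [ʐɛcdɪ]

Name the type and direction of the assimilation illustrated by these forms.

progressive manner assimilation

The segment that alternates is /ɸ/, which surfaces as [p] when adjacent to /q/.
The change fricative → stop matches the manner of the preceding /q/, identifying this as manner assimilation.
Place and voice are unchanged, so the assimilation is partial, not total.
Checking the remaining alternations: /s/ → [t] after /p/ (fricative → stop, matching a stop); /z/ → [d] after /c/ (fricative → stop, matching a stop) — only manner changes, and always toward the preceding segment.
Since the segment that changes follows the conditioning segment, the assimilation is progressive.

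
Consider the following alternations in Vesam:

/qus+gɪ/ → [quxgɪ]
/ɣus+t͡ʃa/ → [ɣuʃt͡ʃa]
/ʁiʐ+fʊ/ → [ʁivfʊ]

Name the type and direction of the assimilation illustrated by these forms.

regressive place assimilation

The segment that alternates is /s/, which surfaces as [x] when adjacent to /g/.
The change alveolar → velar matches the place of the following /g/, identifying this as place assimilation.
Manner and voice are unchanged, so the assimilation is partial, not total.
The other alternating forms pattern the same way: /s/ → [ʃ] before /t͡ʃ/ (alveolar → postalveolar, matching postalveolar); /ʐ/ → [v] before /f/ (retroflex → labiodental, matching labiodental) — only place changes, and always toward the following segment.
Since the segment that changes precedes the conditioning segment, the assimilation is regressive.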